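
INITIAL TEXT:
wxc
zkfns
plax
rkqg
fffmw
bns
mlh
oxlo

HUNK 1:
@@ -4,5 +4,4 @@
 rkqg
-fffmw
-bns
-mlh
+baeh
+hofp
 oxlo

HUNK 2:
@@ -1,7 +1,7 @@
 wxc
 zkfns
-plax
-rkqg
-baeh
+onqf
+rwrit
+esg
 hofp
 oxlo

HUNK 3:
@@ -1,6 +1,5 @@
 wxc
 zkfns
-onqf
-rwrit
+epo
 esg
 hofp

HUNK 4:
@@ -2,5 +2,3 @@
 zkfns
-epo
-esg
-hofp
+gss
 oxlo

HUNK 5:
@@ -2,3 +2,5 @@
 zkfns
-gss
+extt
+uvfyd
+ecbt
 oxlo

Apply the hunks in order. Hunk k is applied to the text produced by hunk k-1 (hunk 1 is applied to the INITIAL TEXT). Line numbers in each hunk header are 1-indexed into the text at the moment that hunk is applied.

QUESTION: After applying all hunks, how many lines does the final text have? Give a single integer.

Hunk 1: at line 4 remove [fffmw,bns,mlh] add [baeh,hofp] -> 7 lines: wxc zkfns plax rkqg baeh hofp oxlo
Hunk 2: at line 1 remove [plax,rkqg,baeh] add [onqf,rwrit,esg] -> 7 lines: wxc zkfns onqf rwrit esg hofp oxlo
Hunk 3: at line 1 remove [onqf,rwrit] add [epo] -> 6 lines: wxc zkfns epo esg hofp oxlo
Hunk 4: at line 2 remove [epo,esg,hofp] add [gss] -> 4 lines: wxc zkfns gss oxlo
Hunk 5: at line 2 remove [gss] add [extt,uvfyd,ecbt] -> 6 lines: wxc zkfns extt uvfyd ecbt oxlo
Final line count: 6

Answer: 6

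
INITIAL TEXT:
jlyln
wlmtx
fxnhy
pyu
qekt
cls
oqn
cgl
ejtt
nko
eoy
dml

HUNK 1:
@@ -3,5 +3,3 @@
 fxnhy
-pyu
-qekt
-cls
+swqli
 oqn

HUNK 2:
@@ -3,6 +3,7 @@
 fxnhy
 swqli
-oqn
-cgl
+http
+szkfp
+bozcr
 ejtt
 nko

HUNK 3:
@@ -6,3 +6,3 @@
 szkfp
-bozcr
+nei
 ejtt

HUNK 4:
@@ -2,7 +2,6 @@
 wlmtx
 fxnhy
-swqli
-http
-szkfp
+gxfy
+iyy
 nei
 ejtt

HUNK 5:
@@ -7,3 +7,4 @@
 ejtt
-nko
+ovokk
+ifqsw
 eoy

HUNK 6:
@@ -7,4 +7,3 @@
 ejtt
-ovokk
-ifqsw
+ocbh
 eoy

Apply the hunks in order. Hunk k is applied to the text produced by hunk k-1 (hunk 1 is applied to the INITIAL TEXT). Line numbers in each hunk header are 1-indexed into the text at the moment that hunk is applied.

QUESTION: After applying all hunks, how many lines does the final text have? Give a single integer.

Answer: 10

Derivation:
Hunk 1: at line 3 remove [pyu,qekt,cls] add [swqli] -> 10 lines: jlyln wlmtx fxnhy swqli oqn cgl ejtt nko eoy dml
Hunk 2: at line 3 remove [oqn,cgl] add [http,szkfp,bozcr] -> 11 lines: jlyln wlmtx fxnhy swqli http szkfp bozcr ejtt nko eoy dml
Hunk 3: at line 6 remove [bozcr] add [nei] -> 11 lines: jlyln wlmtx fxnhy swqli http szkfp nei ejtt nko eoy dml
Hunk 4: at line 2 remove [swqli,http,szkfp] add [gxfy,iyy] -> 10 lines: jlyln wlmtx fxnhy gxfy iyy nei ejtt nko eoy dml
Hunk 5: at line 7 remove [nko] add [ovokk,ifqsw] -> 11 lines: jlyln wlmtx fxnhy gxfy iyy nei ejtt ovokk ifqsw eoy dml
Hunk 6: at line 7 remove [ovokk,ifqsw] add [ocbh] -> 10 lines: jlyln wlmtx fxnhy gxfy iyy nei ejtt ocbh eoy dml
Final line count: 10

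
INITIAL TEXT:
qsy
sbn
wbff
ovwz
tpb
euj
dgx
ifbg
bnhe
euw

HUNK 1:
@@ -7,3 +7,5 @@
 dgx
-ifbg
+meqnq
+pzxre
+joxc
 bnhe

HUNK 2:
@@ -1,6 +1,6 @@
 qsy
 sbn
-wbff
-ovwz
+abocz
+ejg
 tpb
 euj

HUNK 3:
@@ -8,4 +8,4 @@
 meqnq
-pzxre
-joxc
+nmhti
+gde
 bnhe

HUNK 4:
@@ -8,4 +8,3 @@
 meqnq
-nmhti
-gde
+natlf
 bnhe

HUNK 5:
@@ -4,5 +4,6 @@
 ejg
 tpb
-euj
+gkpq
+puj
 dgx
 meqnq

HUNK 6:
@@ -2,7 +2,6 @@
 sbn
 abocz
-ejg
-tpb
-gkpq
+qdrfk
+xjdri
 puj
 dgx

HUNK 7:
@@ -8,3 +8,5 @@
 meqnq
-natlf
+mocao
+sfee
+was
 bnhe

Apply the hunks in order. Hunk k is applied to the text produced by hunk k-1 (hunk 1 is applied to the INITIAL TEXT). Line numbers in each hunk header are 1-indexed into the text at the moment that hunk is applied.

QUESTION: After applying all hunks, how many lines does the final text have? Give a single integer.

Hunk 1: at line 7 remove [ifbg] add [meqnq,pzxre,joxc] -> 12 lines: qsy sbn wbff ovwz tpb euj dgx meqnq pzxre joxc bnhe euw
Hunk 2: at line 1 remove [wbff,ovwz] add [abocz,ejg] -> 12 lines: qsy sbn abocz ejg tpb euj dgx meqnq pzxre joxc bnhe euw
Hunk 3: at line 8 remove [pzxre,joxc] add [nmhti,gde] -> 12 lines: qsy sbn abocz ejg tpb euj dgx meqnq nmhti gde bnhe euw
Hunk 4: at line 8 remove [nmhti,gde] add [natlf] -> 11 lines: qsy sbn abocz ejg tpb euj dgx meqnq natlf bnhe euw
Hunk 5: at line 4 remove [euj] add [gkpq,puj] -> 12 lines: qsy sbn abocz ejg tpb gkpq puj dgx meqnq natlf bnhe euw
Hunk 6: at line 2 remove [ejg,tpb,gkpq] add [qdrfk,xjdri] -> 11 lines: qsy sbn abocz qdrfk xjdri puj dgx meqnq natlf bnhe euw
Hunk 7: at line 8 remove [natlf] add [mocao,sfee,was] -> 13 lines: qsy sbn abocz qdrfk xjdri puj dgx meqnq mocao sfee was bnhe euw
Final line count: 13

Answer: 13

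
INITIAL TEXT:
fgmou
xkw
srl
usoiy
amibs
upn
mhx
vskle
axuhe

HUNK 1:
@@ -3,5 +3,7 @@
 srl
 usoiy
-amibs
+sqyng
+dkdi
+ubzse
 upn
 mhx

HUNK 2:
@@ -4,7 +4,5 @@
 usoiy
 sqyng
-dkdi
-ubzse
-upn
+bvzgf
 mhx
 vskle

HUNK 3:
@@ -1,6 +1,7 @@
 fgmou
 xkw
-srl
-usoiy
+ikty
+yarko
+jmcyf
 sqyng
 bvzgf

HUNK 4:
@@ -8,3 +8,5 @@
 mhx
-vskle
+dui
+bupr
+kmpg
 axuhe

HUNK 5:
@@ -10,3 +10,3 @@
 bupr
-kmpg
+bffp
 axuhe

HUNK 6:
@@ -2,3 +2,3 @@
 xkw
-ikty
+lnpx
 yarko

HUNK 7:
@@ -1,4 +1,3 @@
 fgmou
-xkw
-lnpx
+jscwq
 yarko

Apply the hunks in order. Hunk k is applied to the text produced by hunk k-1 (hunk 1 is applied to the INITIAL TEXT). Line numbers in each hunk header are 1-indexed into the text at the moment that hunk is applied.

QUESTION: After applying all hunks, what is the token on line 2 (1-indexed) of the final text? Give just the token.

Answer: jscwq

Derivation:
Hunk 1: at line 3 remove [amibs] add [sqyng,dkdi,ubzse] -> 11 lines: fgmou xkw srl usoiy sqyng dkdi ubzse upn mhx vskle axuhe
Hunk 2: at line 4 remove [dkdi,ubzse,upn] add [bvzgf] -> 9 lines: fgmou xkw srl usoiy sqyng bvzgf mhx vskle axuhe
Hunk 3: at line 1 remove [srl,usoiy] add [ikty,yarko,jmcyf] -> 10 lines: fgmou xkw ikty yarko jmcyf sqyng bvzgf mhx vskle axuhe
Hunk 4: at line 8 remove [vskle] add [dui,bupr,kmpg] -> 12 lines: fgmou xkw ikty yarko jmcyf sqyng bvzgf mhx dui bupr kmpg axuhe
Hunk 5: at line 10 remove [kmpg] add [bffp] -> 12 lines: fgmou xkw ikty yarko jmcyf sqyng bvzgf mhx dui bupr bffp axuhe
Hunk 6: at line 2 remove [ikty] add [lnpx] -> 12 lines: fgmou xkw lnpx yarko jmcyf sqyng bvzgf mhx dui bupr bffp axuhe
Hunk 7: at line 1 remove [xkw,lnpx] add [jscwq] -> 11 lines: fgmou jscwq yarko jmcyf sqyng bvzgf mhx dui bupr bffp axuhe
Final line 2: jscwq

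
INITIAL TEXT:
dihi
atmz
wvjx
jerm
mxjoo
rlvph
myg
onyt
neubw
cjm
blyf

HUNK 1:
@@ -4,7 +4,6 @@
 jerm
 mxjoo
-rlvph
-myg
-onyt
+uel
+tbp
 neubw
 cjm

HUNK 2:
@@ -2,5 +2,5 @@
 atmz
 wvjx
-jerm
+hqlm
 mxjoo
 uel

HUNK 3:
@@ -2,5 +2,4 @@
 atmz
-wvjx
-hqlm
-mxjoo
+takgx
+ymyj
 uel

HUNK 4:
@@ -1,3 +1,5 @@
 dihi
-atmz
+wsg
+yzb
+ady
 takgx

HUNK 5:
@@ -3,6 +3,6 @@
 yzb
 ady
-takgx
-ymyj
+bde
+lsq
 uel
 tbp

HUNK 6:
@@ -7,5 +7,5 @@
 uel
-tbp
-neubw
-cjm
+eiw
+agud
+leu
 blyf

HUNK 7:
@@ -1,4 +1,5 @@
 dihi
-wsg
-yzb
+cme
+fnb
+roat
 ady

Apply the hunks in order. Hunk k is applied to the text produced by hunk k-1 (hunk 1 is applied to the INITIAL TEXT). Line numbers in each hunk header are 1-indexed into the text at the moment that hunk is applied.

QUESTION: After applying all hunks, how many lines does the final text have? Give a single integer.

Hunk 1: at line 4 remove [rlvph,myg,onyt] add [uel,tbp] -> 10 lines: dihi atmz wvjx jerm mxjoo uel tbp neubw cjm blyf
Hunk 2: at line 2 remove [jerm] add [hqlm] -> 10 lines: dihi atmz wvjx hqlm mxjoo uel tbp neubw cjm blyf
Hunk 3: at line 2 remove [wvjx,hqlm,mxjoo] add [takgx,ymyj] -> 9 lines: dihi atmz takgx ymyj uel tbp neubw cjm blyf
Hunk 4: at line 1 remove [atmz] add [wsg,yzb,ady] -> 11 lines: dihi wsg yzb ady takgx ymyj uel tbp neubw cjm blyf
Hunk 5: at line 3 remove [takgx,ymyj] add [bde,lsq] -> 11 lines: dihi wsg yzb ady bde lsq uel tbp neubw cjm blyf
Hunk 6: at line 7 remove [tbp,neubw,cjm] add [eiw,agud,leu] -> 11 lines: dihi wsg yzb ady bde lsq uel eiw agud leu blyf
Hunk 7: at line 1 remove [wsg,yzb] add [cme,fnb,roat] -> 12 lines: dihi cme fnb roat ady bde lsq uel eiw agud leu blyf
Final line count: 12

Answer: 12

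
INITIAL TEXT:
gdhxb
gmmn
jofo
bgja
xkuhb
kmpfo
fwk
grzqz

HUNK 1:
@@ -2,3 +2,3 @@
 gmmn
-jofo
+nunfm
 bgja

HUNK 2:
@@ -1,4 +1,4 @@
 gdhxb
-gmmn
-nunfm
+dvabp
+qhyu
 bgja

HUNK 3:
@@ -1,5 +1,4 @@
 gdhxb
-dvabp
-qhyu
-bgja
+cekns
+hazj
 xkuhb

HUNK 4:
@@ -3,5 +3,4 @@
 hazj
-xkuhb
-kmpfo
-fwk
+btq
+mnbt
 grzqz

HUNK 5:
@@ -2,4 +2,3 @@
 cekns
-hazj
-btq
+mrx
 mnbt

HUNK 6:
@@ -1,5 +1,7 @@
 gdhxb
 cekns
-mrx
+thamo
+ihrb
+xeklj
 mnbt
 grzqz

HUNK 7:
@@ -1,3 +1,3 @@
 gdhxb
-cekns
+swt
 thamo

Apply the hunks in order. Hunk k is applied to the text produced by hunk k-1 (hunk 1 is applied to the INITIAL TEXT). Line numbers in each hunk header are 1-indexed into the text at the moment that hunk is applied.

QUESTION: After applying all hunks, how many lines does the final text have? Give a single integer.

Answer: 7

Derivation:
Hunk 1: at line 2 remove [jofo] add [nunfm] -> 8 lines: gdhxb gmmn nunfm bgja xkuhb kmpfo fwk grzqz
Hunk 2: at line 1 remove [gmmn,nunfm] add [dvabp,qhyu] -> 8 lines: gdhxb dvabp qhyu bgja xkuhb kmpfo fwk grzqz
Hunk 3: at line 1 remove [dvabp,qhyu,bgja] add [cekns,hazj] -> 7 lines: gdhxb cekns hazj xkuhb kmpfo fwk grzqz
Hunk 4: at line 3 remove [xkuhb,kmpfo,fwk] add [btq,mnbt] -> 6 lines: gdhxb cekns hazj btq mnbt grzqz
Hunk 5: at line 2 remove [hazj,btq] add [mrx] -> 5 lines: gdhxb cekns mrx mnbt grzqz
Hunk 6: at line 1 remove [mrx] add [thamo,ihrb,xeklj] -> 7 lines: gdhxb cekns thamo ihrb xeklj mnbt grzqz
Hunk 7: at line 1 remove [cekns] add [swt] -> 7 lines: gdhxb swt thamo ihrb xeklj mnbt grzqz
Final line count: 7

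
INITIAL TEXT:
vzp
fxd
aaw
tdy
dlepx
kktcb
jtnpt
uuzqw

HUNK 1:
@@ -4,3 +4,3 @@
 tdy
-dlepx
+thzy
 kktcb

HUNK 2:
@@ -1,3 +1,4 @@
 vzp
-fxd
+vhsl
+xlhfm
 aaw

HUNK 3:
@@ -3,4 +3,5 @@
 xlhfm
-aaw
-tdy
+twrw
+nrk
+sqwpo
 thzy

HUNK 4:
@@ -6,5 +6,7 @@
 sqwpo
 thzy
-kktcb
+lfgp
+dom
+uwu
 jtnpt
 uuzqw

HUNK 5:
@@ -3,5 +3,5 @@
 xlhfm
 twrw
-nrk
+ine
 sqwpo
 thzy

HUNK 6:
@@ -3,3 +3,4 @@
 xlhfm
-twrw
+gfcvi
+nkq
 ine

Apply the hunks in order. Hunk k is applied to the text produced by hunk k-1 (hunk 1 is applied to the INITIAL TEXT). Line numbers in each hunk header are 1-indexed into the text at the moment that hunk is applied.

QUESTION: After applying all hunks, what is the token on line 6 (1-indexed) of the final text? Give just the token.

Answer: ine

Derivation:
Hunk 1: at line 4 remove [dlepx] add [thzy] -> 8 lines: vzp fxd aaw tdy thzy kktcb jtnpt uuzqw
Hunk 2: at line 1 remove [fxd] add [vhsl,xlhfm] -> 9 lines: vzp vhsl xlhfm aaw tdy thzy kktcb jtnpt uuzqw
Hunk 3: at line 3 remove [aaw,tdy] add [twrw,nrk,sqwpo] -> 10 lines: vzp vhsl xlhfm twrw nrk sqwpo thzy kktcb jtnpt uuzqw
Hunk 4: at line 6 remove [kktcb] add [lfgp,dom,uwu] -> 12 lines: vzp vhsl xlhfm twrw nrk sqwpo thzy lfgp dom uwu jtnpt uuzqw
Hunk 5: at line 3 remove [nrk] add [ine] -> 12 lines: vzp vhsl xlhfm twrw ine sqwpo thzy lfgp dom uwu jtnpt uuzqw
Hunk 6: at line 3 remove [twrw] add [gfcvi,nkq] -> 13 lines: vzp vhsl xlhfm gfcvi nkq ine sqwpo thzy lfgp dom uwu jtnpt uuzqw
Final line 6: ine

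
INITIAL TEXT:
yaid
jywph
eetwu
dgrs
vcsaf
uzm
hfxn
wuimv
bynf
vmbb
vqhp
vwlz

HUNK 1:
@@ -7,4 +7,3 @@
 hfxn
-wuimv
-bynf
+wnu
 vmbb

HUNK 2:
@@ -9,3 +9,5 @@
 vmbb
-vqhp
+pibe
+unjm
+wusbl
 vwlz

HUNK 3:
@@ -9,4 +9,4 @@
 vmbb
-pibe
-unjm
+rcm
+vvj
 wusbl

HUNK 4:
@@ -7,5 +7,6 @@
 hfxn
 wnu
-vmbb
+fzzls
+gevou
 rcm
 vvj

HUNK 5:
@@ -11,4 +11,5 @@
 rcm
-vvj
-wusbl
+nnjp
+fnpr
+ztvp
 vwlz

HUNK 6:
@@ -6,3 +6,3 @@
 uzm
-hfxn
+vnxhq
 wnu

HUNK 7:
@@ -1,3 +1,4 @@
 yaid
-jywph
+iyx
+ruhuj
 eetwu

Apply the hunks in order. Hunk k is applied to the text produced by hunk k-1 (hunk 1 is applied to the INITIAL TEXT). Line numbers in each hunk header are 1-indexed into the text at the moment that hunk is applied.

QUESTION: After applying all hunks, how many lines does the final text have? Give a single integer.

Hunk 1: at line 7 remove [wuimv,bynf] add [wnu] -> 11 lines: yaid jywph eetwu dgrs vcsaf uzm hfxn wnu vmbb vqhp vwlz
Hunk 2: at line 9 remove [vqhp] add [pibe,unjm,wusbl] -> 13 lines: yaid jywph eetwu dgrs vcsaf uzm hfxn wnu vmbb pibe unjm wusbl vwlz
Hunk 3: at line 9 remove [pibe,unjm] add [rcm,vvj] -> 13 lines: yaid jywph eetwu dgrs vcsaf uzm hfxn wnu vmbb rcm vvj wusbl vwlz
Hunk 4: at line 7 remove [vmbb] add [fzzls,gevou] -> 14 lines: yaid jywph eetwu dgrs vcsaf uzm hfxn wnu fzzls gevou rcm vvj wusbl vwlz
Hunk 5: at line 11 remove [vvj,wusbl] add [nnjp,fnpr,ztvp] -> 15 lines: yaid jywph eetwu dgrs vcsaf uzm hfxn wnu fzzls gevou rcm nnjp fnpr ztvp vwlz
Hunk 6: at line 6 remove [hfxn] add [vnxhq] -> 15 lines: yaid jywph eetwu dgrs vcsaf uzm vnxhq wnu fzzls gevou rcm nnjp fnpr ztvp vwlz
Hunk 7: at line 1 remove [jywph] add [iyx,ruhuj] -> 16 lines: yaid iyx ruhuj eetwu dgrs vcsaf uzm vnxhq wnu fzzls gevou rcm nnjp fnpr ztvp vwlz
Final line count: 16

Answer: 16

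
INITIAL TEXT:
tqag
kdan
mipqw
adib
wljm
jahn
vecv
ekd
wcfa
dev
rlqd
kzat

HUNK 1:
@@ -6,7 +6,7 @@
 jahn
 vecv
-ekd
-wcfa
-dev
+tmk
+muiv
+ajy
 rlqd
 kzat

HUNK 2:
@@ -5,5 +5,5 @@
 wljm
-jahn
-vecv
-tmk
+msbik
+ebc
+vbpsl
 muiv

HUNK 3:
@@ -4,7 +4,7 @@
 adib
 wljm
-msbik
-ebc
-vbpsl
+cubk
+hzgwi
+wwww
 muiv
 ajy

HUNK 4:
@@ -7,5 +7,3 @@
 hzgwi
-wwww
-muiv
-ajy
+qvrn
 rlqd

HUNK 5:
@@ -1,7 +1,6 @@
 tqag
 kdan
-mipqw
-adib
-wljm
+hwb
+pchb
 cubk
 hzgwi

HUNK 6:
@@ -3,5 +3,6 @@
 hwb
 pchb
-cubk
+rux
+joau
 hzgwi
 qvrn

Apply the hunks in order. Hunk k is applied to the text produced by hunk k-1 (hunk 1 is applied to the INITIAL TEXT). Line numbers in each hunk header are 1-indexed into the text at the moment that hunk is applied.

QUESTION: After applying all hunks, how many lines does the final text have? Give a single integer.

Hunk 1: at line 6 remove [ekd,wcfa,dev] add [tmk,muiv,ajy] -> 12 lines: tqag kdan mipqw adib wljm jahn vecv tmk muiv ajy rlqd kzat
Hunk 2: at line 5 remove [jahn,vecv,tmk] add [msbik,ebc,vbpsl] -> 12 lines: tqag kdan mipqw adib wljm msbik ebc vbpsl muiv ajy rlqd kzat
Hunk 3: at line 4 remove [msbik,ebc,vbpsl] add [cubk,hzgwi,wwww] -> 12 lines: tqag kdan mipqw adib wljm cubk hzgwi wwww muiv ajy rlqd kzat
Hunk 4: at line 7 remove [wwww,muiv,ajy] add [qvrn] -> 10 lines: tqag kdan mipqw adib wljm cubk hzgwi qvrn rlqd kzat
Hunk 5: at line 1 remove [mipqw,adib,wljm] add [hwb,pchb] -> 9 lines: tqag kdan hwb pchb cubk hzgwi qvrn rlqd kzat
Hunk 6: at line 3 remove [cubk] add [rux,joau] -> 10 lines: tqag kdan hwb pchb rux joau hzgwi qvrn rlqd kzat
Final line count: 10

Answer: 10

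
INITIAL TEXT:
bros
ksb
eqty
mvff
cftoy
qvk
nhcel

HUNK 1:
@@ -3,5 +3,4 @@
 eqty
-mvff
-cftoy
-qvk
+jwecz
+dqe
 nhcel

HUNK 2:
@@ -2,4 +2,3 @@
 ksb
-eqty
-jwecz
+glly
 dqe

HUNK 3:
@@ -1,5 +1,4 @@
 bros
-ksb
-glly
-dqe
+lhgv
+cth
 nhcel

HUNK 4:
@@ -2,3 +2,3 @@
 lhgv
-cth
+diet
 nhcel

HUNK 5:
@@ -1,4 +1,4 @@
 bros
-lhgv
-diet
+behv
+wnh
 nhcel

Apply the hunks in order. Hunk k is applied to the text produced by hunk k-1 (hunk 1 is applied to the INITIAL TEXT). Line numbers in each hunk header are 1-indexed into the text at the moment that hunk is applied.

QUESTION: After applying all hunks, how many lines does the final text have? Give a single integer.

Answer: 4

Derivation:
Hunk 1: at line 3 remove [mvff,cftoy,qvk] add [jwecz,dqe] -> 6 lines: bros ksb eqty jwecz dqe nhcel
Hunk 2: at line 2 remove [eqty,jwecz] add [glly] -> 5 lines: bros ksb glly dqe nhcel
Hunk 3: at line 1 remove [ksb,glly,dqe] add [lhgv,cth] -> 4 lines: bros lhgv cth nhcel
Hunk 4: at line 2 remove [cth] add [diet] -> 4 lines: bros lhgv diet nhcel
Hunk 5: at line 1 remove [lhgv,diet] add [behv,wnh] -> 4 lines: bros behv wnh nhcel
Final line count: 4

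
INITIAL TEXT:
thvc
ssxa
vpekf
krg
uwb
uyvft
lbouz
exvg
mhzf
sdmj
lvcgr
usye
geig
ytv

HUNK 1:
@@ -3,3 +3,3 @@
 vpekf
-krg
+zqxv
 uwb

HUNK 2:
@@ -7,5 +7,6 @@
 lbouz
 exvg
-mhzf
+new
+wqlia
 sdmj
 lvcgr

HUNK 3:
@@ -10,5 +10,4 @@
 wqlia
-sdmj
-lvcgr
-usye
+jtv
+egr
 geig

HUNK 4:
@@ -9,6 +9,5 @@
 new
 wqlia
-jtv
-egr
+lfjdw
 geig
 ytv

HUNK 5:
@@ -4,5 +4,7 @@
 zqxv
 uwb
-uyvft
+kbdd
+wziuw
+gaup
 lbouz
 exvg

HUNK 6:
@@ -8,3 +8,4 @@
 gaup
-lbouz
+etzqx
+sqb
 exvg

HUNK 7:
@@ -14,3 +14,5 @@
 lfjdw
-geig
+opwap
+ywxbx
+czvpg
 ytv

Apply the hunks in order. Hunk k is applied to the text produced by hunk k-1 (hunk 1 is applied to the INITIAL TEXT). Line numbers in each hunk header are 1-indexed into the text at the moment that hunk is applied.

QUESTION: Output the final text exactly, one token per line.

Hunk 1: at line 3 remove [krg] add [zqxv] -> 14 lines: thvc ssxa vpekf zqxv uwb uyvft lbouz exvg mhzf sdmj lvcgr usye geig ytv
Hunk 2: at line 7 remove [mhzf] add [new,wqlia] -> 15 lines: thvc ssxa vpekf zqxv uwb uyvft lbouz exvg new wqlia sdmj lvcgr usye geig ytv
Hunk 3: at line 10 remove [sdmj,lvcgr,usye] add [jtv,egr] -> 14 lines: thvc ssxa vpekf zqxv uwb uyvft lbouz exvg new wqlia jtv egr geig ytv
Hunk 4: at line 9 remove [jtv,egr] add [lfjdw] -> 13 lines: thvc ssxa vpekf zqxv uwb uyvft lbouz exvg new wqlia lfjdw geig ytv
Hunk 5: at line 4 remove [uyvft] add [kbdd,wziuw,gaup] -> 15 lines: thvc ssxa vpekf zqxv uwb kbdd wziuw gaup lbouz exvg new wqlia lfjdw geig ytv
Hunk 6: at line 8 remove [lbouz] add [etzqx,sqb] -> 16 lines: thvc ssxa vpekf zqxv uwb kbdd wziuw gaup etzqx sqb exvg new wqlia lfjdw geig ytv
Hunk 7: at line 14 remove [geig] add [opwap,ywxbx,czvpg] -> 18 lines: thvc ssxa vpekf zqxv uwb kbdd wziuw gaup etzqx sqb exvg new wqlia lfjdw opwap ywxbx czvpg ytv

Answer: thvc
ssxa
vpekf
zqxv
uwb
kbdd
wziuw
gaup
etzqx
sqb
exvg
new
wqlia
lfjdw
opwap
ywxbx
czvpg
ytv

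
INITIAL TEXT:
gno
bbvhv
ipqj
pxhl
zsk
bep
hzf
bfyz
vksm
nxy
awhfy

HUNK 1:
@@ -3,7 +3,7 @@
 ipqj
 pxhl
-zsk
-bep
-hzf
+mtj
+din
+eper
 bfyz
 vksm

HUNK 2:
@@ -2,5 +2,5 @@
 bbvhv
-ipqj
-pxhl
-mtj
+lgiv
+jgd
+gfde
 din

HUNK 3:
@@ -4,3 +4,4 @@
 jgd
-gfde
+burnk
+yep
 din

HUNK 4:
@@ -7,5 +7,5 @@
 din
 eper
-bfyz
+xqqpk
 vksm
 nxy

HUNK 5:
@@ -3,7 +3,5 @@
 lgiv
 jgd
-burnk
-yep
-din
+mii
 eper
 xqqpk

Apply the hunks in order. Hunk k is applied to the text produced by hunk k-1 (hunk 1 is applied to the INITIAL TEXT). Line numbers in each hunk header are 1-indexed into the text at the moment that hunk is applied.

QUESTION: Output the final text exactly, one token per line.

Hunk 1: at line 3 remove [zsk,bep,hzf] add [mtj,din,eper] -> 11 lines: gno bbvhv ipqj pxhl mtj din eper bfyz vksm nxy awhfy
Hunk 2: at line 2 remove [ipqj,pxhl,mtj] add [lgiv,jgd,gfde] -> 11 lines: gno bbvhv lgiv jgd gfde din eper bfyz vksm nxy awhfy
Hunk 3: at line 4 remove [gfde] add [burnk,yep] -> 12 lines: gno bbvhv lgiv jgd burnk yep din eper bfyz vksm nxy awhfy
Hunk 4: at line 7 remove [bfyz] add [xqqpk] -> 12 lines: gno bbvhv lgiv jgd burnk yep din eper xqqpk vksm nxy awhfy
Hunk 5: at line 3 remove [burnk,yep,din] add [mii] -> 10 lines: gno bbvhv lgiv jgd mii eper xqqpk vksm nxy awhfy

Answer: gno
bbvhv
lgiv
jgd
mii
eper
xqqpk
vksm
nxy
awhfy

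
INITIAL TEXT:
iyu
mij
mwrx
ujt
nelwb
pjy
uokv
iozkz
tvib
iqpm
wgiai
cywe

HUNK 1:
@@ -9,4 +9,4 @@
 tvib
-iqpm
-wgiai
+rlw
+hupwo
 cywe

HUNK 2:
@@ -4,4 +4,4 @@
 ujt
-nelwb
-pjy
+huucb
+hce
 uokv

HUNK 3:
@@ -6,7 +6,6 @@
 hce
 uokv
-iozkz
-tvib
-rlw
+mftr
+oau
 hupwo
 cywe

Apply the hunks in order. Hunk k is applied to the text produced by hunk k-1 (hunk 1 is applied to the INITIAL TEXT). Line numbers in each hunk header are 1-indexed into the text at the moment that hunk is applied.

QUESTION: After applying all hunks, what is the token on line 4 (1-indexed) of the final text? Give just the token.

Hunk 1: at line 9 remove [iqpm,wgiai] add [rlw,hupwo] -> 12 lines: iyu mij mwrx ujt nelwb pjy uokv iozkz tvib rlw hupwo cywe
Hunk 2: at line 4 remove [nelwb,pjy] add [huucb,hce] -> 12 lines: iyu mij mwrx ujt huucb hce uokv iozkz tvib rlw hupwo cywe
Hunk 3: at line 6 remove [iozkz,tvib,rlw] add [mftr,oau] -> 11 lines: iyu mij mwrx ujt huucb hce uokv mftr oau hupwo cywe
Final line 4: ujt

Answer: ujt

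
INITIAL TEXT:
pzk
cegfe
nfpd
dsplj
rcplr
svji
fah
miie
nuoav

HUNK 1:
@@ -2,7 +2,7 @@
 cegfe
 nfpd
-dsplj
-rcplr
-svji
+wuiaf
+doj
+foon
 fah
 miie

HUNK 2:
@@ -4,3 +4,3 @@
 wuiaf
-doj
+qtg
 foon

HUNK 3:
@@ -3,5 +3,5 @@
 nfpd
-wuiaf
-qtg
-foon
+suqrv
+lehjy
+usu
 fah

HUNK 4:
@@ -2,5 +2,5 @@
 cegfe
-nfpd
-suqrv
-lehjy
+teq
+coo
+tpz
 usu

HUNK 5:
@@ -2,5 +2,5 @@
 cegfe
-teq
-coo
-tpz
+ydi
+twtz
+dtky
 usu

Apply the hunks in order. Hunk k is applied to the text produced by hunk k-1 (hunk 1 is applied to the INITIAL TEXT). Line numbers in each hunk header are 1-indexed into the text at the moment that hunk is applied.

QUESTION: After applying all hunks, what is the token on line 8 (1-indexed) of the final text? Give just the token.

Answer: miie

Derivation:
Hunk 1: at line 2 remove [dsplj,rcplr,svji] add [wuiaf,doj,foon] -> 9 lines: pzk cegfe nfpd wuiaf doj foon fah miie nuoav
Hunk 2: at line 4 remove [doj] add [qtg] -> 9 lines: pzk cegfe nfpd wuiaf qtg foon fah miie nuoav
Hunk 3: at line 3 remove [wuiaf,qtg,foon] add [suqrv,lehjy,usu] -> 9 lines: pzk cegfe nfpd suqrv lehjy usu fah miie nuoav
Hunk 4: at line 2 remove [nfpd,suqrv,lehjy] add [teq,coo,tpz] -> 9 lines: pzk cegfe teq coo tpz usu fah miie nuoav
Hunk 5: at line 2 remove [teq,coo,tpz] add [ydi,twtz,dtky] -> 9 lines: pzk cegfe ydi twtz dtky usu fah miie nuoav
Final line 8: miie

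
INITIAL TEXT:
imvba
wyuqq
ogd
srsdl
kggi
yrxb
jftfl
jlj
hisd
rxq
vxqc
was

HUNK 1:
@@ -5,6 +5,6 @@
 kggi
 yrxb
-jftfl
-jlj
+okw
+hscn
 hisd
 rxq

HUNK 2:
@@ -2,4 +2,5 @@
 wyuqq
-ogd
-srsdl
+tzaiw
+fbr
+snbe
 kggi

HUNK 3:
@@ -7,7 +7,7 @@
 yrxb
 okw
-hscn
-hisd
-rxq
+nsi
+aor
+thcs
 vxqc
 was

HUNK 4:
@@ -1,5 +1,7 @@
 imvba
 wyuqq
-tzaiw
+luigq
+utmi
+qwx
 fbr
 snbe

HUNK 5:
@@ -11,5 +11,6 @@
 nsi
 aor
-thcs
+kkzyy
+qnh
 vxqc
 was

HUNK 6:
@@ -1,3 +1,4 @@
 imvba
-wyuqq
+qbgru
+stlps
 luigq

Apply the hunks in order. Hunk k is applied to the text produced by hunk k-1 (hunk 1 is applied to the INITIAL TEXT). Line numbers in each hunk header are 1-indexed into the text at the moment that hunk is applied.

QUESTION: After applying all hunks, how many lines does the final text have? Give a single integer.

Hunk 1: at line 5 remove [jftfl,jlj] add [okw,hscn] -> 12 lines: imvba wyuqq ogd srsdl kggi yrxb okw hscn hisd rxq vxqc was
Hunk 2: at line 2 remove [ogd,srsdl] add [tzaiw,fbr,snbe] -> 13 lines: imvba wyuqq tzaiw fbr snbe kggi yrxb okw hscn hisd rxq vxqc was
Hunk 3: at line 7 remove [hscn,hisd,rxq] add [nsi,aor,thcs] -> 13 lines: imvba wyuqq tzaiw fbr snbe kggi yrxb okw nsi aor thcs vxqc was
Hunk 4: at line 1 remove [tzaiw] add [luigq,utmi,qwx] -> 15 lines: imvba wyuqq luigq utmi qwx fbr snbe kggi yrxb okw nsi aor thcs vxqc was
Hunk 5: at line 11 remove [thcs] add [kkzyy,qnh] -> 16 lines: imvba wyuqq luigq utmi qwx fbr snbe kggi yrxb okw nsi aor kkzyy qnh vxqc was
Hunk 6: at line 1 remove [wyuqq] add [qbgru,stlps] -> 17 lines: imvba qbgru stlps luigq utmi qwx fbr snbe kggi yrxb okw nsi aor kkzyy qnh vxqc was
Final line count: 17

Answer: 17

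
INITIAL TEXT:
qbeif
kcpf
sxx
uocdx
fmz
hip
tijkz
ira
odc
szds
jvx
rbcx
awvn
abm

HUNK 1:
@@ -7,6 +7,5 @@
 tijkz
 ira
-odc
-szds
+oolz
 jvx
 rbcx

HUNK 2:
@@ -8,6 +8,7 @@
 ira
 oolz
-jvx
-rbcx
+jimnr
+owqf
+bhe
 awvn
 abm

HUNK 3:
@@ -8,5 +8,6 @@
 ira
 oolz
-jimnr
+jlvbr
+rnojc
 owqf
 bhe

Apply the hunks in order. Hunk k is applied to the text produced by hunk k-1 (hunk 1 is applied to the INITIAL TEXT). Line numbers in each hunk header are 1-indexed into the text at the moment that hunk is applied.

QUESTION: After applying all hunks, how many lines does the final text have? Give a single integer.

Answer: 15

Derivation:
Hunk 1: at line 7 remove [odc,szds] add [oolz] -> 13 lines: qbeif kcpf sxx uocdx fmz hip tijkz ira oolz jvx rbcx awvn abm
Hunk 2: at line 8 remove [jvx,rbcx] add [jimnr,owqf,bhe] -> 14 lines: qbeif kcpf sxx uocdx fmz hip tijkz ira oolz jimnr owqf bhe awvn abm
Hunk 3: at line 8 remove [jimnr] add [jlvbr,rnojc] -> 15 lines: qbeif kcpf sxx uocdx fmz hip tijkz ira oolz jlvbr rnojc owqf bhe awvn abm
Final line count: 15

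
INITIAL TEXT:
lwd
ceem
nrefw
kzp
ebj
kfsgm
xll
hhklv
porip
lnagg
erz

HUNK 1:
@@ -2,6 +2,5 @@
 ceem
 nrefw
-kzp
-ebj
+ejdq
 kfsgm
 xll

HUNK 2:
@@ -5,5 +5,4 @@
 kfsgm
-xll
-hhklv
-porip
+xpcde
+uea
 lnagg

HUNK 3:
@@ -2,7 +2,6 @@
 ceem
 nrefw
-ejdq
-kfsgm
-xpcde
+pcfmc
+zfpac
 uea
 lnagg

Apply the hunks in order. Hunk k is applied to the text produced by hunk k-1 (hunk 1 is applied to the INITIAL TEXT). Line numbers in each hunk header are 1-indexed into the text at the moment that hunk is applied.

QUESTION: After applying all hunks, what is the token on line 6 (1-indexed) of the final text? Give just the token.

Hunk 1: at line 2 remove [kzp,ebj] add [ejdq] -> 10 lines: lwd ceem nrefw ejdq kfsgm xll hhklv porip lnagg erz
Hunk 2: at line 5 remove [xll,hhklv,porip] add [xpcde,uea] -> 9 lines: lwd ceem nrefw ejdq kfsgm xpcde uea lnagg erz
Hunk 3: at line 2 remove [ejdq,kfsgm,xpcde] add [pcfmc,zfpac] -> 8 lines: lwd ceem nrefw pcfmc zfpac uea lnagg erz
Final line 6: uea

Answer: uea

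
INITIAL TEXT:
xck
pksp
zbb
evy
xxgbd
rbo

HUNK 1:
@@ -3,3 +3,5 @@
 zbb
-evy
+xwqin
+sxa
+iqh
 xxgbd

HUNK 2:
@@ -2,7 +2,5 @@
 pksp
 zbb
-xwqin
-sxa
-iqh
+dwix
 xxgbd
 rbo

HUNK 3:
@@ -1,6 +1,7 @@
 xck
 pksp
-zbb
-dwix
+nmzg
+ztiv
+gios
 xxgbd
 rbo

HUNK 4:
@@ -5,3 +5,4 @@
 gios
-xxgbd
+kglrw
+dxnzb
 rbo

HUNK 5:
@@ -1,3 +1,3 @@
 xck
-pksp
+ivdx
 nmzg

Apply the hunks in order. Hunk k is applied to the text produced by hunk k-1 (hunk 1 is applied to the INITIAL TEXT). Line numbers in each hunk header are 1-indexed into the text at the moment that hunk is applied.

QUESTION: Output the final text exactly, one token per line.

Answer: xck
ivdx
nmzg
ztiv
gios
kglrw
dxnzb
rbo

Derivation:
Hunk 1: at line 3 remove [evy] add [xwqin,sxa,iqh] -> 8 lines: xck pksp zbb xwqin sxa iqh xxgbd rbo
Hunk 2: at line 2 remove [xwqin,sxa,iqh] add [dwix] -> 6 lines: xck pksp zbb dwix xxgbd rbo
Hunk 3: at line 1 remove [zbb,dwix] add [nmzg,ztiv,gios] -> 7 lines: xck pksp nmzg ztiv gios xxgbd rbo
Hunk 4: at line 5 remove [xxgbd] add [kglrw,dxnzb] -> 8 lines: xck pksp nmzg ztiv gios kglrw dxnzb rbo
Hunk 5: at line 1 remove [pksp] add [ivdx] -> 8 lines: xck ivdx nmzg ztiv gios kglrw dxnzb rbo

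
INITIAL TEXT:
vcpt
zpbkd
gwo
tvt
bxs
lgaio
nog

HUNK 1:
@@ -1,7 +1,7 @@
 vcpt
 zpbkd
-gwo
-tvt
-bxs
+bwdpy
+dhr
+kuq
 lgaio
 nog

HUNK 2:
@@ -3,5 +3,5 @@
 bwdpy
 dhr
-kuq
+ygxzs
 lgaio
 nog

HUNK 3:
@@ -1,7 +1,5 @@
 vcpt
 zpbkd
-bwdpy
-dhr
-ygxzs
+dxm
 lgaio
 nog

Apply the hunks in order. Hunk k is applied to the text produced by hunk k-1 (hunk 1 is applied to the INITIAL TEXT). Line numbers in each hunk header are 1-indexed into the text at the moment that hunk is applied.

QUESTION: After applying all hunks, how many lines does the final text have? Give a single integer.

Hunk 1: at line 1 remove [gwo,tvt,bxs] add [bwdpy,dhr,kuq] -> 7 lines: vcpt zpbkd bwdpy dhr kuq lgaio nog
Hunk 2: at line 3 remove [kuq] add [ygxzs] -> 7 lines: vcpt zpbkd bwdpy dhr ygxzs lgaio nog
Hunk 3: at line 1 remove [bwdpy,dhr,ygxzs] add [dxm] -> 5 lines: vcpt zpbkd dxm lgaio nog
Final line count: 5

Answer: 5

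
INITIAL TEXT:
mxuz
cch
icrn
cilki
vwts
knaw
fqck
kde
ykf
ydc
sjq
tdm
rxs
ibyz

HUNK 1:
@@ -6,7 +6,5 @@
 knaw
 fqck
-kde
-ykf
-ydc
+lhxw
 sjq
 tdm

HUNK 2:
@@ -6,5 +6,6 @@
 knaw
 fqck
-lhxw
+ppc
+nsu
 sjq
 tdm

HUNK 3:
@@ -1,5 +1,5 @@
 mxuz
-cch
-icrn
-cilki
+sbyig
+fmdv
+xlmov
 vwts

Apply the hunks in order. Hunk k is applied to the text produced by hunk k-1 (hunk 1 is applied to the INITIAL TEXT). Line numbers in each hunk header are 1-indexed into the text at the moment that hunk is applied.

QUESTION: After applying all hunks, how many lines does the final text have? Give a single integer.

Answer: 13

Derivation:
Hunk 1: at line 6 remove [kde,ykf,ydc] add [lhxw] -> 12 lines: mxuz cch icrn cilki vwts knaw fqck lhxw sjq tdm rxs ibyz
Hunk 2: at line 6 remove [lhxw] add [ppc,nsu] -> 13 lines: mxuz cch icrn cilki vwts knaw fqck ppc nsu sjq tdm rxs ibyz
Hunk 3: at line 1 remove [cch,icrn,cilki] add [sbyig,fmdv,xlmov] -> 13 lines: mxuz sbyig fmdv xlmov vwts knaw fqck ppc nsu sjq tdm rxs ibyz
Final line count: 13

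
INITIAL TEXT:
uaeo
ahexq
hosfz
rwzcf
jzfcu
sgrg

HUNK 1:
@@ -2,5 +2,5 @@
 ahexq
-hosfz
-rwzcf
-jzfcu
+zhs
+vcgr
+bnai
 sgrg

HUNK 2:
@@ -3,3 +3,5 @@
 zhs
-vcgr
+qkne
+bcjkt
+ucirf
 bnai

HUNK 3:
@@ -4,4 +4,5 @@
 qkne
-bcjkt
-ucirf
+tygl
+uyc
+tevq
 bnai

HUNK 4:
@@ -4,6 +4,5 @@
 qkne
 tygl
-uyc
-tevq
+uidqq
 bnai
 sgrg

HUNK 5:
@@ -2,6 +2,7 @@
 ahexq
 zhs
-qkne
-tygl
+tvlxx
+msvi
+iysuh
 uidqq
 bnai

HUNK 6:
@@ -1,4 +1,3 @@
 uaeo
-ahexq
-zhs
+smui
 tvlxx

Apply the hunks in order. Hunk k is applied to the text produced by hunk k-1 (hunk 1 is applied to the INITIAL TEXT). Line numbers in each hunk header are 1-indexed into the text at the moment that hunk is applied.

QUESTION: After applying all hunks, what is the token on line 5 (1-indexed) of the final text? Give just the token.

Hunk 1: at line 2 remove [hosfz,rwzcf,jzfcu] add [zhs,vcgr,bnai] -> 6 lines: uaeo ahexq zhs vcgr bnai sgrg
Hunk 2: at line 3 remove [vcgr] add [qkne,bcjkt,ucirf] -> 8 lines: uaeo ahexq zhs qkne bcjkt ucirf bnai sgrg
Hunk 3: at line 4 remove [bcjkt,ucirf] add [tygl,uyc,tevq] -> 9 lines: uaeo ahexq zhs qkne tygl uyc tevq bnai sgrg
Hunk 4: at line 4 remove [uyc,tevq] add [uidqq] -> 8 lines: uaeo ahexq zhs qkne tygl uidqq bnai sgrg
Hunk 5: at line 2 remove [qkne,tygl] add [tvlxx,msvi,iysuh] -> 9 lines: uaeo ahexq zhs tvlxx msvi iysuh uidqq bnai sgrg
Hunk 6: at line 1 remove [ahexq,zhs] add [smui] -> 8 lines: uaeo smui tvlxx msvi iysuh uidqq bnai sgrg
Final line 5: iysuh

Answer: iysuh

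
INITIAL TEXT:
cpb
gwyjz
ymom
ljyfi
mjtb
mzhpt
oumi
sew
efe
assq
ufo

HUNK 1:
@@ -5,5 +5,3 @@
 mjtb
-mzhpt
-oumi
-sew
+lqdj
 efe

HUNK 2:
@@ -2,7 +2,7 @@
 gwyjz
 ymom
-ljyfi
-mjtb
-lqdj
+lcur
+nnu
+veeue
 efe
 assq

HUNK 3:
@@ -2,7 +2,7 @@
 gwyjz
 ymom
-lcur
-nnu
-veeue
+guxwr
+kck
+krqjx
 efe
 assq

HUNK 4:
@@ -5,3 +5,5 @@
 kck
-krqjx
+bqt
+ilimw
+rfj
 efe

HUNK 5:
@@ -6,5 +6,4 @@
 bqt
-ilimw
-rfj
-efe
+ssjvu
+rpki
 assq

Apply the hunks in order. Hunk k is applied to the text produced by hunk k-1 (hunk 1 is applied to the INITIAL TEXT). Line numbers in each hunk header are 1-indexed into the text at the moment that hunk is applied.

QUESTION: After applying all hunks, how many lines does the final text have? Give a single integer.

Hunk 1: at line 5 remove [mzhpt,oumi,sew] add [lqdj] -> 9 lines: cpb gwyjz ymom ljyfi mjtb lqdj efe assq ufo
Hunk 2: at line 2 remove [ljyfi,mjtb,lqdj] add [lcur,nnu,veeue] -> 9 lines: cpb gwyjz ymom lcur nnu veeue efe assq ufo
Hunk 3: at line 2 remove [lcur,nnu,veeue] add [guxwr,kck,krqjx] -> 9 lines: cpb gwyjz ymom guxwr kck krqjx efe assq ufo
Hunk 4: at line 5 remove [krqjx] add [bqt,ilimw,rfj] -> 11 lines: cpb gwyjz ymom guxwr kck bqt ilimw rfj efe assq ufo
Hunk 5: at line 6 remove [ilimw,rfj,efe] add [ssjvu,rpki] -> 10 lines: cpb gwyjz ymom guxwr kck bqt ssjvu rpki assq ufo
Final line count: 10

Answer: 10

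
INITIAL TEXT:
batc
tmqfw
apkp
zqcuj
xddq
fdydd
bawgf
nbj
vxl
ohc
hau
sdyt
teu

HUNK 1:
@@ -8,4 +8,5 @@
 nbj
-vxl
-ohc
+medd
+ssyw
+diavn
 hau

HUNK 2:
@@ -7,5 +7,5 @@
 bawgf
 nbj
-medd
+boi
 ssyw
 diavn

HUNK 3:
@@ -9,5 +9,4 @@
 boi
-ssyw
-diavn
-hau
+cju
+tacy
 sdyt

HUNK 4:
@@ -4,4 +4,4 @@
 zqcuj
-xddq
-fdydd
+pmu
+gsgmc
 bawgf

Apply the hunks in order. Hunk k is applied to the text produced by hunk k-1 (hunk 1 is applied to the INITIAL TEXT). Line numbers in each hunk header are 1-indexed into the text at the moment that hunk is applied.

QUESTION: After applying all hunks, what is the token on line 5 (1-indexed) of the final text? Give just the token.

Hunk 1: at line 8 remove [vxl,ohc] add [medd,ssyw,diavn] -> 14 lines: batc tmqfw apkp zqcuj xddq fdydd bawgf nbj medd ssyw diavn hau sdyt teu
Hunk 2: at line 7 remove [medd] add [boi] -> 14 lines: batc tmqfw apkp zqcuj xddq fdydd bawgf nbj boi ssyw diavn hau sdyt teu
Hunk 3: at line 9 remove [ssyw,diavn,hau] add [cju,tacy] -> 13 lines: batc tmqfw apkp zqcuj xddq fdydd bawgf nbj boi cju tacy sdyt teu
Hunk 4: at line 4 remove [xddq,fdydd] add [pmu,gsgmc] -> 13 lines: batc tmqfw apkp zqcuj pmu gsgmc bawgf nbj boi cju tacy sdyt teu
Final line 5: pmu

Answer: pmu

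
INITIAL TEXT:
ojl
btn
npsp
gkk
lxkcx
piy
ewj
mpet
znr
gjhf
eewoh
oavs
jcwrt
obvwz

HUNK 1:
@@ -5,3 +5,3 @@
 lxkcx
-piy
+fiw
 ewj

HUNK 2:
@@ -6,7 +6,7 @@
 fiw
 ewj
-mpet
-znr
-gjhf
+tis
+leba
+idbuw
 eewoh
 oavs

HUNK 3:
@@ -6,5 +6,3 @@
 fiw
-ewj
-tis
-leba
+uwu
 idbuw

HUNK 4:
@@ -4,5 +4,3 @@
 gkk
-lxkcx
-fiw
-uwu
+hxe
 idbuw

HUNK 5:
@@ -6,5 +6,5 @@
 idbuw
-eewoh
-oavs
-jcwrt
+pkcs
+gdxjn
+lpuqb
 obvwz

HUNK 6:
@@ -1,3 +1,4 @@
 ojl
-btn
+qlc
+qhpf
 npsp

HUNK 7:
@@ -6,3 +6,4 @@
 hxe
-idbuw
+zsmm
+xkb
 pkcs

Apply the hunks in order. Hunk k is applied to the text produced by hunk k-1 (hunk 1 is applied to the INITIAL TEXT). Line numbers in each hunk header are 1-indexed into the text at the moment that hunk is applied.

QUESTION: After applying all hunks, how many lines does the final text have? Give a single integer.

Hunk 1: at line 5 remove [piy] add [fiw] -> 14 lines: ojl btn npsp gkk lxkcx fiw ewj mpet znr gjhf eewoh oavs jcwrt obvwz
Hunk 2: at line 6 remove [mpet,znr,gjhf] add [tis,leba,idbuw] -> 14 lines: ojl btn npsp gkk lxkcx fiw ewj tis leba idbuw eewoh oavs jcwrt obvwz
Hunk 3: at line 6 remove [ewj,tis,leba] add [uwu] -> 12 lines: ojl btn npsp gkk lxkcx fiw uwu idbuw eewoh oavs jcwrt obvwz
Hunk 4: at line 4 remove [lxkcx,fiw,uwu] add [hxe] -> 10 lines: ojl btn npsp gkk hxe idbuw eewoh oavs jcwrt obvwz
Hunk 5: at line 6 remove [eewoh,oavs,jcwrt] add [pkcs,gdxjn,lpuqb] -> 10 lines: ojl btn npsp gkk hxe idbuw pkcs gdxjn lpuqb obvwz
Hunk 6: at line 1 remove [btn] add [qlc,qhpf] -> 11 lines: ojl qlc qhpf npsp gkk hxe idbuw pkcs gdxjn lpuqb obvwz
Hunk 7: at line 6 remove [idbuw] add [zsmm,xkb] -> 12 lines: ojl qlc qhpf npsp gkk hxe zsmm xkb pkcs gdxjn lpuqb obvwz
Final line count: 12

Answer: 12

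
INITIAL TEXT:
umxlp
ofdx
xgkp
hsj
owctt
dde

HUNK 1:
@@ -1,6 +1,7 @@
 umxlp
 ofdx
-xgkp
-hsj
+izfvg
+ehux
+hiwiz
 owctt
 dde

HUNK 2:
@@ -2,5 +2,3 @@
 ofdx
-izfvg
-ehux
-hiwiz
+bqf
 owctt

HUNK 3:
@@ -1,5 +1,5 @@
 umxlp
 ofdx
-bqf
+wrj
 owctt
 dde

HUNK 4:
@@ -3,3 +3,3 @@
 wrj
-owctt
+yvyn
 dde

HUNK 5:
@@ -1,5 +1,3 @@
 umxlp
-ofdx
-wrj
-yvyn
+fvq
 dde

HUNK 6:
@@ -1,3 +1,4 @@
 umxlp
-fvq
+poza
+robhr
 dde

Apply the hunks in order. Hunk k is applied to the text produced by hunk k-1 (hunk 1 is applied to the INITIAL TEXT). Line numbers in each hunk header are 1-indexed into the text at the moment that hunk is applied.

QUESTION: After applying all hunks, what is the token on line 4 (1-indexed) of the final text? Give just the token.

Hunk 1: at line 1 remove [xgkp,hsj] add [izfvg,ehux,hiwiz] -> 7 lines: umxlp ofdx izfvg ehux hiwiz owctt dde
Hunk 2: at line 2 remove [izfvg,ehux,hiwiz] add [bqf] -> 5 lines: umxlp ofdx bqf owctt dde
Hunk 3: at line 1 remove [bqf] add [wrj] -> 5 lines: umxlp ofdx wrj owctt dde
Hunk 4: at line 3 remove [owctt] add [yvyn] -> 5 lines: umxlp ofdx wrj yvyn dde
Hunk 5: at line 1 remove [ofdx,wrj,yvyn] add [fvq] -> 3 lines: umxlp fvq dde
Hunk 6: at line 1 remove [fvq] add [poza,robhr] -> 4 lines: umxlp poza robhr dde
Final line 4: dde

Answer: dde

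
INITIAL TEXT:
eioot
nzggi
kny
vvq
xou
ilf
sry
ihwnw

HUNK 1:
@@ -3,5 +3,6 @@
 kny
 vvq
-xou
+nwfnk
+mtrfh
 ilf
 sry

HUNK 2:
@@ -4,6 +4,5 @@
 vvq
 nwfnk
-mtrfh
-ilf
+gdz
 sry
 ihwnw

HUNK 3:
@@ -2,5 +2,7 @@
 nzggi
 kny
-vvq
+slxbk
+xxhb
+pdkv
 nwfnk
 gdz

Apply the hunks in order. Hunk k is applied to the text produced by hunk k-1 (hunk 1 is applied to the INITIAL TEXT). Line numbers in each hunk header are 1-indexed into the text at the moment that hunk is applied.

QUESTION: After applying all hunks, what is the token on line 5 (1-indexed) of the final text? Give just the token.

Answer: xxhb

Derivation:
Hunk 1: at line 3 remove [xou] add [nwfnk,mtrfh] -> 9 lines: eioot nzggi kny vvq nwfnk mtrfh ilf sry ihwnw
Hunk 2: at line 4 remove [mtrfh,ilf] add [gdz] -> 8 lines: eioot nzggi kny vvq nwfnk gdz sry ihwnw
Hunk 3: at line 2 remove [vvq] add [slxbk,xxhb,pdkv] -> 10 lines: eioot nzggi kny slxbk xxhb pdkv nwfnk gdz sry ihwnw
Final line 5: xxhb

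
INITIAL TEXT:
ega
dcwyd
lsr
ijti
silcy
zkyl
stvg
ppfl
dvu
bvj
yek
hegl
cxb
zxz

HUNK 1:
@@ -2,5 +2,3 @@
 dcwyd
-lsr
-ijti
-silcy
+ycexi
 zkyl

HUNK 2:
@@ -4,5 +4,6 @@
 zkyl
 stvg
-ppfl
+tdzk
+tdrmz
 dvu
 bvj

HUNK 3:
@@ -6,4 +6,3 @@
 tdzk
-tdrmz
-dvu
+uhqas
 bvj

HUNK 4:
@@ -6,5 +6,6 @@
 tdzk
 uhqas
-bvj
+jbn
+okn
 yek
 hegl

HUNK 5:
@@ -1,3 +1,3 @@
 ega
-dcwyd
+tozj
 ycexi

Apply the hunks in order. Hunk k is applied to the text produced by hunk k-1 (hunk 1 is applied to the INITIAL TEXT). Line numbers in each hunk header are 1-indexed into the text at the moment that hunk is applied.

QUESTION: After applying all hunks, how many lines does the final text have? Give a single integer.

Answer: 13

Derivation:
Hunk 1: at line 2 remove [lsr,ijti,silcy] add [ycexi] -> 12 lines: ega dcwyd ycexi zkyl stvg ppfl dvu bvj yek hegl cxb zxz
Hunk 2: at line 4 remove [ppfl] add [tdzk,tdrmz] -> 13 lines: ega dcwyd ycexi zkyl stvg tdzk tdrmz dvu bvj yek hegl cxb zxz
Hunk 3: at line 6 remove [tdrmz,dvu] add [uhqas] -> 12 lines: ega dcwyd ycexi zkyl stvg tdzk uhqas bvj yek hegl cxb zxz
Hunk 4: at line 6 remove [bvj] add [jbn,okn] -> 13 lines: ega dcwyd ycexi zkyl stvg tdzk uhqas jbn okn yek hegl cxb zxz
Hunk 5: at line 1 remove [dcwyd] add [tozj] -> 13 lines: ega tozj ycexi zkyl stvg tdzk uhqas jbn okn yek hegl cxb zxz
Final line count: 13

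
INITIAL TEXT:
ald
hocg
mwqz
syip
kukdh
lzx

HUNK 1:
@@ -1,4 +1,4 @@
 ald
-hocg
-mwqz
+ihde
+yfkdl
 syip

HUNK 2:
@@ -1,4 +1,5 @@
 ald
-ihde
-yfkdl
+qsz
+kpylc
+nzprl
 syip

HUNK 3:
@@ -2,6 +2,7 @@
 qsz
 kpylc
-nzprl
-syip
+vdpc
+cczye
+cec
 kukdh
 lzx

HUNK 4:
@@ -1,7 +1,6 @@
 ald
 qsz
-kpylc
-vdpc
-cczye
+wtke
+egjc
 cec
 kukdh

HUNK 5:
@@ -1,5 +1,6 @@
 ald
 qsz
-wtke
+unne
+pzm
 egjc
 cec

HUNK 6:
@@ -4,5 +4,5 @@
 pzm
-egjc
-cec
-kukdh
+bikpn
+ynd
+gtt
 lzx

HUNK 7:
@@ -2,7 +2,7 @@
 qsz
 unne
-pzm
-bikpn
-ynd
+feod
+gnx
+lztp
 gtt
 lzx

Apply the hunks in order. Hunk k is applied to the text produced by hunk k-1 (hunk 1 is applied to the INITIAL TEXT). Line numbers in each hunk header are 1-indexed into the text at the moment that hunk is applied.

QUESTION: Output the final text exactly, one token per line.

Answer: ald
qsz
unne
feod
gnx
lztp
gtt
lzx

Derivation:
Hunk 1: at line 1 remove [hocg,mwqz] add [ihde,yfkdl] -> 6 lines: ald ihde yfkdl syip kukdh lzx
Hunk 2: at line 1 remove [ihde,yfkdl] add [qsz,kpylc,nzprl] -> 7 lines: ald qsz kpylc nzprl syip kukdh lzx
Hunk 3: at line 2 remove [nzprl,syip] add [vdpc,cczye,cec] -> 8 lines: ald qsz kpylc vdpc cczye cec kukdh lzx
Hunk 4: at line 1 remove [kpylc,vdpc,cczye] add [wtke,egjc] -> 7 lines: ald qsz wtke egjc cec kukdh lzx
Hunk 5: at line 1 remove [wtke] add [unne,pzm] -> 8 lines: ald qsz unne pzm egjc cec kukdh lzx
Hunk 6: at line 4 remove [egjc,cec,kukdh] add [bikpn,ynd,gtt] -> 8 lines: ald qsz unne pzm bikpn ynd gtt lzx
Hunk 7: at line 2 remove [pzm,bikpn,ynd] add [feod,gnx,lztp] -> 8 lines: ald qsz unne feod gnx lztp gtt lzx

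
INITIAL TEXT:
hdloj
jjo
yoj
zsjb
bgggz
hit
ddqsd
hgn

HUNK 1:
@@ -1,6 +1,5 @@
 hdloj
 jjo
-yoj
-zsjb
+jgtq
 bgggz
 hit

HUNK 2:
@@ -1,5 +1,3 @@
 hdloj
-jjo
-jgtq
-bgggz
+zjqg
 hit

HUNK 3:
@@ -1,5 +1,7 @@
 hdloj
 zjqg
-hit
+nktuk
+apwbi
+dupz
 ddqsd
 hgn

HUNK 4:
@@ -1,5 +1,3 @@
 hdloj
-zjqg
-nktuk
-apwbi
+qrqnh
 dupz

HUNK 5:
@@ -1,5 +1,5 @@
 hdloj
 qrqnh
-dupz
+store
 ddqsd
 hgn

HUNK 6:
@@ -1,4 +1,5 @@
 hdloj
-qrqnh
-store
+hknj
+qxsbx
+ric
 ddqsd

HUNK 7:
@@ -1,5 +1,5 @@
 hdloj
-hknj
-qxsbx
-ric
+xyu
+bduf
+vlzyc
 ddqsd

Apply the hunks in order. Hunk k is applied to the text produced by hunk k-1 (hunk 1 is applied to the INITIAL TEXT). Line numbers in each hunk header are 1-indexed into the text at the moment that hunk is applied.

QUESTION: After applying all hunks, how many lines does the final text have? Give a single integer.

Hunk 1: at line 1 remove [yoj,zsjb] add [jgtq] -> 7 lines: hdloj jjo jgtq bgggz hit ddqsd hgn
Hunk 2: at line 1 remove [jjo,jgtq,bgggz] add [zjqg] -> 5 lines: hdloj zjqg hit ddqsd hgn
Hunk 3: at line 1 remove [hit] add [nktuk,apwbi,dupz] -> 7 lines: hdloj zjqg nktuk apwbi dupz ddqsd hgn
Hunk 4: at line 1 remove [zjqg,nktuk,apwbi] add [qrqnh] -> 5 lines: hdloj qrqnh dupz ddqsd hgn
Hunk 5: at line 1 remove [dupz] add [store] -> 5 lines: hdloj qrqnh store ddqsd hgn
Hunk 6: at line 1 remove [qrqnh,store] add [hknj,qxsbx,ric] -> 6 lines: hdloj hknj qxsbx ric ddqsd hgn
Hunk 7: at line 1 remove [hknj,qxsbx,ric] add [xyu,bduf,vlzyc] -> 6 lines: hdloj xyu bduf vlzyc ddqsd hgn
Final line count: 6

Answer: 6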